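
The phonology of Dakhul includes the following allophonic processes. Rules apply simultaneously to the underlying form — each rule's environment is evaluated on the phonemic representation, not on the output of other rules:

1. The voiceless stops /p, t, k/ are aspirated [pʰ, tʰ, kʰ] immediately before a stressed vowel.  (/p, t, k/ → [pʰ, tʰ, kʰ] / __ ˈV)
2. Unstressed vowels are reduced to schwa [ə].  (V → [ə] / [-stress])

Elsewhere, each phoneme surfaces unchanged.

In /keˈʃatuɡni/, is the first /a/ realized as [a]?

/a/ (between /ʃ/ and /t/) fails the environment for rule 2, so it stays [a].
The actual realization is [a], which matches [a].

Yes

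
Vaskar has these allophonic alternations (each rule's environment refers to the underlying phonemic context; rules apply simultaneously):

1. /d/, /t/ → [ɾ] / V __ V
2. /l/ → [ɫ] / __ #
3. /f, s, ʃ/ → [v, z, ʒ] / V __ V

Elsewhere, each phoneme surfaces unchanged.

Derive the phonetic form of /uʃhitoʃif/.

[uʃhiɾoʒif]

/u/ — not in any rule's target class → [u].
/ʃ/ (between /u/ and /h/) fails the environment for rule 3, so it stays [ʃ].
/h/ (between /ʃ/ and /i/): no rule targets it → [h].
/i/ (between /h/ and /t/): no rule targets it → [i].
Rule 1 applies to /t/ (between /i/ and /o/: between two vowels) → [ɾ].
/o/ (between /t/ and /ʃ/) is unaffected → [o].
/ʃ/ — between /o/ and /i/, between two vowels — surfaces as [ʒ] (rule 3).
/i/ (between /ʃ/ and /f/) is unaffected → [i].
/f/ (word-final): rule 3 targets it, but not between two vowels → unchanged [f].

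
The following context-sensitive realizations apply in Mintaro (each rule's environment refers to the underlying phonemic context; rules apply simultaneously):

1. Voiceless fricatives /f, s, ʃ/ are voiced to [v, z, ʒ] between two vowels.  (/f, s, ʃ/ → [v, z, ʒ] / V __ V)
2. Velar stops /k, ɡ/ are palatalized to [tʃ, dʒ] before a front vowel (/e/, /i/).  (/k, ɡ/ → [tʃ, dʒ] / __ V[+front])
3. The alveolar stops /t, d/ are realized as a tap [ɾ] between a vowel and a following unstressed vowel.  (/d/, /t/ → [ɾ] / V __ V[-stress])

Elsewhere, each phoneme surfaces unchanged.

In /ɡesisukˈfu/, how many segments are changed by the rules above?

3

Segments that undergo a rule: /ɡ/ → [dʒ] (rule 2); /s/ → [z] (rule 1); /s/ → [z] (rule 1).
All other segments surface unchanged.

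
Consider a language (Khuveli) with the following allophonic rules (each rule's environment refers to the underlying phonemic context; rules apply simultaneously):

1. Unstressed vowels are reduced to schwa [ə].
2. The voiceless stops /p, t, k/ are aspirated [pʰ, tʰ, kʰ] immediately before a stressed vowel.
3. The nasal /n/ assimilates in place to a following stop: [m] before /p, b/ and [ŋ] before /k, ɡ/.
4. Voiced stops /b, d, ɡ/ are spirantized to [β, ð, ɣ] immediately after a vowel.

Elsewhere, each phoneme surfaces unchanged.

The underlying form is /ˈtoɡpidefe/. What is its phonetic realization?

/t/ (word-initial): immediately before a stressed vowel, so rule 2 applies → [tʰ].
/o/ (between /t/ and /ɡ/) fails the environment for rule 1, so it stays [o].
/ɡ/ meets the environment for rule 4 (immediately after a vowel) → [ɣ].
/p/ (between /ɡ/ and /i/): rule 2 targets it, but not immediately before a stressed vowel → unchanged [p].
/i/ (between /p/ and /d/) occurs in an unstressed syllable → [ə] by rule 1.
/d/ (between /i/ and /e/) occurs immediately after a vowel → [ð] by rule 4.
/e/ (between /d/ and /f/) occurs in an unstressed syllable → [ə] by rule 1.
/f/ (between /e/ and /e/) is unaffected → [f].
/e/ (word-final) occurs in an unstressed syllable → [ə] by rule 1.

[ˈtʰoɣpəðəfə]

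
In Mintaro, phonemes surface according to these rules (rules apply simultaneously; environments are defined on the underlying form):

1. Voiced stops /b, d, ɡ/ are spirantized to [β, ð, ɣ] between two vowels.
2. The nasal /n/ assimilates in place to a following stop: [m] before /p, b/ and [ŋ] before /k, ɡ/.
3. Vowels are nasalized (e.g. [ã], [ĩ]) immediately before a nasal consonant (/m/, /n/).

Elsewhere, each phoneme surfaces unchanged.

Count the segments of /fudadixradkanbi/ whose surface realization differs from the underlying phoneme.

Segments that undergo a rule: /d/ → [ð] (rule 1); /d/ → [ð] (rule 1); /a/ → [ã] (rule 3); /n/ → [m] (rule 2).
All other segments surface unchanged.

4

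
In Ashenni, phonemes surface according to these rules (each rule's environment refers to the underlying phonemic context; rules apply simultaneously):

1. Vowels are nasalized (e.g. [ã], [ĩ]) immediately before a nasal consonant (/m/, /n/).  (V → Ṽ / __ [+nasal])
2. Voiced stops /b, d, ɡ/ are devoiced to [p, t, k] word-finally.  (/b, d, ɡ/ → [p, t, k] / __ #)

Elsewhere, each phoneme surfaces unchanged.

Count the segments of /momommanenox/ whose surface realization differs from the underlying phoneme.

4

Segments that undergo a rule: /o/ → [õ] (rule 1); /o/ → [õ] (rule 1); /a/ → [ã] (rule 1); /e/ → [ẽ] (rule 1).
All other segments surface unchanged.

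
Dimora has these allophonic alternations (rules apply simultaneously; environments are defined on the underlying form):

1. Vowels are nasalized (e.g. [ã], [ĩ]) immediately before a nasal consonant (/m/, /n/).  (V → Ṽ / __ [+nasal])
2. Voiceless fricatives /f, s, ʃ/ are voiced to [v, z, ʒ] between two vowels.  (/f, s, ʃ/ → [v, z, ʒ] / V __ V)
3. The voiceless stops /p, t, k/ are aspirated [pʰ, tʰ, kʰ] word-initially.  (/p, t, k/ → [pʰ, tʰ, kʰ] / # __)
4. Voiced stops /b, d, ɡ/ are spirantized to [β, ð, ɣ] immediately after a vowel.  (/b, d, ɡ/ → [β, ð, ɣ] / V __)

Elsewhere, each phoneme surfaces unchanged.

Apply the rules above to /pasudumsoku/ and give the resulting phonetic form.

[pʰazuðũmsoku]

/p/ (word-initial): word-initially, so rule 3 applies → [pʰ].
/a/ (between /p/ and /s/) fails the environment for rule 1, so it stays [a].
/s/ (between /a/ and /u/): between two vowels, so rule 2 applies → [z].
/u/ (between /s/ and /d/): rule 1 targets it, but not before a nasal consonant → unchanged [u].
/d/ meets the environment for rule 4 (immediately after a vowel) → [ð].
Rule 1 applies to /u/ (between /d/ and /m/: before a nasal consonant) → [ũ].
/m/ (between /u/ and /s/) is unaffected → [m].
/s/ (between /m/ and /o/): rule 2 targets it, but not between two vowels → unchanged [s].
/o/ (between /s/ and /k/): rule 1 targets it, but not before a nasal consonant → unchanged [o].
/k/ (between /o/ and /u/): rule 3 targets it, but not word-initially → unchanged [k].
/u/ (word-final) fails the environment for rule 1, so it stays [u].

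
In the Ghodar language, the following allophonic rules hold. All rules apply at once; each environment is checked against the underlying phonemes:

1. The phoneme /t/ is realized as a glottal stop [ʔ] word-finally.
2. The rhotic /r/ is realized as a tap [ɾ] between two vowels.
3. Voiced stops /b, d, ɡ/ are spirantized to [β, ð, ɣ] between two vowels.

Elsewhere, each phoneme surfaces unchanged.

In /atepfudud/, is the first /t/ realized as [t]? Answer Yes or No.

Yes

/t/ (between /a/ and /e/) fails the environment for rule 1, so it stays [t].
The actual realization is [t], which matches [t].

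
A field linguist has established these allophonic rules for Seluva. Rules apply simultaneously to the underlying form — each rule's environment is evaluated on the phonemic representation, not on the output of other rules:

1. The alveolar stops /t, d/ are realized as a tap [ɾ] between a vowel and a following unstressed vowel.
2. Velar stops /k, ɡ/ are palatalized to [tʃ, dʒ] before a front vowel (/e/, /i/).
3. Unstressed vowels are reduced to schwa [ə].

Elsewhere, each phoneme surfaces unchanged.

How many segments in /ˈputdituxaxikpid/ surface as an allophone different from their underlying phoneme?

6

Segments that undergo a rule: /i/ → [ə] (rule 3); /t/ → [ɾ] (rule 1); /u/ → [ə] (rule 3); /a/ → [ə] (rule 3); /i/ → [ə] (rule 3); /i/ → [ə] (rule 3).
All other segments surface unchanged.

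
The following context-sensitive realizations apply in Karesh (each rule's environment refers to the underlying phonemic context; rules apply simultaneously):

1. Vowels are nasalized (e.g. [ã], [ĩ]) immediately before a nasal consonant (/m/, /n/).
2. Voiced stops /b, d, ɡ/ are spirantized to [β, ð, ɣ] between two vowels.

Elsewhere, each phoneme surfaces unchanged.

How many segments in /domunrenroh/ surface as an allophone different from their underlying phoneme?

Segments that undergo a rule: /o/ → [õ] (rule 1); /u/ → [ũ] (rule 1); /e/ → [ẽ] (rule 1).
All other segments surface unchanged.

3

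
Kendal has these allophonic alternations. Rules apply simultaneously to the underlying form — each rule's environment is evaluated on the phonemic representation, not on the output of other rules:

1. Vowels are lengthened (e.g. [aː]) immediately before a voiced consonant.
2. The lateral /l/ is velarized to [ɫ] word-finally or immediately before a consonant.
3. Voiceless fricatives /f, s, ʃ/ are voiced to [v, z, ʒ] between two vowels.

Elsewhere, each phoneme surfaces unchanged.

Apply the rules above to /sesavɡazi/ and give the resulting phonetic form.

[sezaːvɡaːzi]

/s/ — word-initial; rule 3 does not apply here → [s].
/e/ (between /s/ and /s/): rule 1 targets it, but not before a voiced consonant → unchanged [e].
/s/ — between /e/ and /a/, between two vowels — surfaces as [z] (rule 3).
/a/ meets the environment for rule 1 (before a voiced consonant) → [aː].
/v/ stays [v].
/ɡ/ (between /v/ and /a/): no rule targets it → [ɡ].
/a/ (between /ɡ/ and /z/): before a voiced consonant, so rule 1 applies → [aː].
/z/ (between /a/ and /i/) is unaffected → [z].
/i/ — word-final; rule 1 does not apply here → [i].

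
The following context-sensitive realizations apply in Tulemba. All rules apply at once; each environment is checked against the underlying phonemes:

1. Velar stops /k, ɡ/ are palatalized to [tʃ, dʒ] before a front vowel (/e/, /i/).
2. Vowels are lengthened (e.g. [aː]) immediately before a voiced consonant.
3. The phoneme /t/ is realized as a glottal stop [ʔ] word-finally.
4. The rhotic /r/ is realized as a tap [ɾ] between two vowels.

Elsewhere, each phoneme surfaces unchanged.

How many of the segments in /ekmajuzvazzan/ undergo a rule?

4

Segments that undergo a rule: /a/ → [aː] (rule 2); /u/ → [uː] (rule 2); /a/ → [aː] (rule 2); /a/ → [aː] (rule 2).
All other segments surface unchanged.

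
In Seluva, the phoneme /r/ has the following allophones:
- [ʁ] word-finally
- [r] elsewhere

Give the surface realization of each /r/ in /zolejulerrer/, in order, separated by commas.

Occurrence 1 (position 9): no conditioning environment matches → elsewhere allophone [r].
Occurrence 2 (position 10): no conditioning environment matches → elsewhere allophone [r].
Occurrence 3 (position 12): word-finally → [ʁ].

[r], [r], [ʁ]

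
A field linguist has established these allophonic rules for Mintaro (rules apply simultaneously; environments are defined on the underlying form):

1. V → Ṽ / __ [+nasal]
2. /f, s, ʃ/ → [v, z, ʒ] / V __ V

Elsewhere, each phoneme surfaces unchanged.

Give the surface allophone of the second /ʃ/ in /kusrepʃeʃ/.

[ʃ]

/ʃ/ (word-final): rule 2 targets it, but not between two vowels → unchanged [ʃ].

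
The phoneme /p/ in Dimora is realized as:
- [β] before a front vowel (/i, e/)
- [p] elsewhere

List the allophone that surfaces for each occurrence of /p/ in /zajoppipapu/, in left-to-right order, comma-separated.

Occurrence 1 (position 5): no conditioning environment matches → elsewhere allophone [p].
Occurrence 2 (position 6): before a front vowel (/i, e/) → [β].
Occurrence 3 (position 8): no conditioning environment matches → elsewhere allophone [p].
Occurrence 4 (position 10): no conditioning environment matches → elsewhere allophone [p].

[p], [β], [p], [p]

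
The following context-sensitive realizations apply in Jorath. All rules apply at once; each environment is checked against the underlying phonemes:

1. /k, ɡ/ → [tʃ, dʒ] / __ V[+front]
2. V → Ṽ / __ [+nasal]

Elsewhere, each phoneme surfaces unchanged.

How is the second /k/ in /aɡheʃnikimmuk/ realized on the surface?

[k]

/k/ — word-final; rule 1 does not apply here → [k].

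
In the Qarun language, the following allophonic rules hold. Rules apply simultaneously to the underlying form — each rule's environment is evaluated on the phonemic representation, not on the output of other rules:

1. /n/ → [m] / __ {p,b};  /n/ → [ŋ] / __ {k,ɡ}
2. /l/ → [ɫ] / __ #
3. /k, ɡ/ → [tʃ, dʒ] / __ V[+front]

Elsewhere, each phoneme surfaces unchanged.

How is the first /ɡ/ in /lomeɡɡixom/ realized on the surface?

[ɡ]

/ɡ/ (between /e/ and /ɡ/) is in the target of rule 3 but the environment (before a front vowel) is not met → [ɡ].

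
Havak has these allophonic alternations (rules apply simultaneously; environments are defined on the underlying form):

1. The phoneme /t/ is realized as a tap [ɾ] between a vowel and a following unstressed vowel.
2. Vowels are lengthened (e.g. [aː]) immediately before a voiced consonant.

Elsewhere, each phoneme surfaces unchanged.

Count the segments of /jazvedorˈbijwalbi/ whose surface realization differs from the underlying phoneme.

Segments that undergo a rule: /a/ → [aː] (rule 2); /e/ → [eː] (rule 2); /o/ → [oː] (rule 2); /i/ → [iː] (rule 2); /a/ → [aː] (rule 2).
All other segments surface unchanged.

5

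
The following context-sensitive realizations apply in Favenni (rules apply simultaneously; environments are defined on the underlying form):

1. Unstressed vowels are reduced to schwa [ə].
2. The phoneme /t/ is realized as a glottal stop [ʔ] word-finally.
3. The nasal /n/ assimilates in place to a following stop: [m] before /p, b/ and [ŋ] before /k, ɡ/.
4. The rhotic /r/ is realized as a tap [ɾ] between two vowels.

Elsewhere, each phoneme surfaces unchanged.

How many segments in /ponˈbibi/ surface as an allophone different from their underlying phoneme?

Segments that undergo a rule: /o/ → [ə] (rule 1); /n/ → [m] (rule 3); /i/ → [ə] (rule 1).
All other segments surface unchanged.

3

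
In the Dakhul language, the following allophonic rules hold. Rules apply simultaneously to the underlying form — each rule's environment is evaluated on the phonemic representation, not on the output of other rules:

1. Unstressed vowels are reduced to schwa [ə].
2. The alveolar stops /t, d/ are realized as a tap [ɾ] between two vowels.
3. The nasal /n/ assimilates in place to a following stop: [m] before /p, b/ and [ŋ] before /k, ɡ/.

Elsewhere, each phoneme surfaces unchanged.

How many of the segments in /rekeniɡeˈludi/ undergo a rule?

6

Segments that undergo a rule: /e/ → [ə] (rule 1); /e/ → [ə] (rule 1); /i/ → [ə] (rule 1); /e/ → [ə] (rule 1); /d/ → [ɾ] (rule 2); /i/ → [ə] (rule 1).
All other segments surface unchanged.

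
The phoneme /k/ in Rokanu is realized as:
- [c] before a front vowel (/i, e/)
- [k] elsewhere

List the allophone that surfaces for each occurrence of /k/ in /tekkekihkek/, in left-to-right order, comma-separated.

[k], [c], [c], [c], [k]

Occurrence 1 (position 3): no conditioning environment matches → elsewhere allophone [k].
Occurrence 2 (position 4): before a front vowel → [c].
Occurrence 3 (position 6): before a front vowel → [c].
Occurrence 4 (position 9): before a front vowel → [c].
Occurrence 5 (position 11): no conditioning environment matches → elsewhere allophone [k].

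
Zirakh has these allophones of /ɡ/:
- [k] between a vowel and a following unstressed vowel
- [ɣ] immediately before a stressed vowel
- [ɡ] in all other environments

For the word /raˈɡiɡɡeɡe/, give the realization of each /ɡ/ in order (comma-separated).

Occurrence 1 (position 3): immediately before a stressed vowel → [ɣ].
Occurrence 2 (position 5): no conditioning environment matches → elsewhere allophone [ɡ].
Occurrence 3 (position 6): no conditioning environment matches → elsewhere allophone [ɡ].
Occurrence 4 (position 8): between a vowel and a following unstressed vowel → [k].

[ɣ], [ɡ], [ɡ], [k]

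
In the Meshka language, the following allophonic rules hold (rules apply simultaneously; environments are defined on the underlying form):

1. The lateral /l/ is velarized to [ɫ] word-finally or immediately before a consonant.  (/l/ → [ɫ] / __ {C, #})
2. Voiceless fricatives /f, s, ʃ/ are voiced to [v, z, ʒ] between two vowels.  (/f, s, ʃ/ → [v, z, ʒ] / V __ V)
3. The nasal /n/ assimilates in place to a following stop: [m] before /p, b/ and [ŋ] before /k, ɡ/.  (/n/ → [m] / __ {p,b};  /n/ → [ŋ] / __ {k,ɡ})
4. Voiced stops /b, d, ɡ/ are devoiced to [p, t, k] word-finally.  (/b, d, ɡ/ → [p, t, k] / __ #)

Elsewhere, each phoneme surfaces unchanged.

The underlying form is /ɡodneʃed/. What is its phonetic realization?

/ɡ/ (word-initial) is in the target of rule 4 but the environment (word-finally) is not met → [ɡ].
/o/ stays [o].
/d/ (between /o/ and /n/) fails the environment for rule 4, so it stays [d].
/n/ (between /d/ and /e/) fails the environment for rule 3, so it stays [n].
/e/ stays [e].
Rule 2 applies to /ʃ/ (between /e/ and /e/: between two vowels) → [ʒ].
/e/ — not in any rule's target class → [e].
/d/ (word-final) occurs word-finally → [t] by rule 4.

[ɡodneʒet]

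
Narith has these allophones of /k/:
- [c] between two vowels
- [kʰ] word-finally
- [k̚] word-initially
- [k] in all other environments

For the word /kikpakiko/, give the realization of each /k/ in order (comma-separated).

[k̚], [k], [c], [c]

Occurrence 1 (position 1): word-initially → [k̚].
Occurrence 2 (position 3): no conditioning environment matches → elsewhere allophone [k].
Occurrence 3 (position 6): between two vowels → [c].
Occurrence 4 (position 8): between two vowels → [c].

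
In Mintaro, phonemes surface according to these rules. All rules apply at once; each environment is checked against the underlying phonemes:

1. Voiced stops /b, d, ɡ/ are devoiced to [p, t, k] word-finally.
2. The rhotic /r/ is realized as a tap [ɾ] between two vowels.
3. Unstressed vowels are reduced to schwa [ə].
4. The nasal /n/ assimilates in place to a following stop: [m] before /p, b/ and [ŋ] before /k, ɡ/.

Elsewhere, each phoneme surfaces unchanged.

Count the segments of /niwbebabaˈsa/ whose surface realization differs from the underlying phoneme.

4

Segments that undergo a rule: /i/ → [ə] (rule 3); /e/ → [ə] (rule 3); /a/ → [ə] (rule 3); /a/ → [ə] (rule 3).
All other segments surface unchanged.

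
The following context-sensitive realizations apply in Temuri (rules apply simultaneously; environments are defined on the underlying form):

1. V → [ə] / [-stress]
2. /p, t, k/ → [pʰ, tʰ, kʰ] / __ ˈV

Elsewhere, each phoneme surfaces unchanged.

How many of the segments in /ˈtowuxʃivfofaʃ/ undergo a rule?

Segments that undergo a rule: /t/ → [tʰ] (rule 2); /u/ → [ə] (rule 1); /i/ → [ə] (rule 1); /o/ → [ə] (rule 1); /a/ → [ə] (rule 1).
All other segments surface unchanged.

5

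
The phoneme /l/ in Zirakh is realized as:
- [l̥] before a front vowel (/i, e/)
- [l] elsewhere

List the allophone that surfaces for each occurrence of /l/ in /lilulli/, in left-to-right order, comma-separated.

[l̥], [l], [l], [l̥]

Occurrence 1 (position 1): before a front vowel (/i, e/) → [l̥].
Occurrence 2 (position 3): no conditioning environment matches → elsewhere allophone [l].
Occurrence 3 (position 5): no conditioning environment matches → elsewhere allophone [l].
Occurrence 4 (position 6): before a front vowel (/i, e/) → [l̥].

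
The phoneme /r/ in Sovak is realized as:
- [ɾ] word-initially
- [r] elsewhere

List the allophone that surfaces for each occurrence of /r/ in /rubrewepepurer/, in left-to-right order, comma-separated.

[ɾ], [r], [r], [r]

Occurrence 1 (position 1): word-initially → [ɾ].
Occurrence 2 (position 4): no conditioning environment matches → elsewhere allophone [r].
Occurrence 3 (position 12): no conditioning environment matches → elsewhere allophone [r].
Occurrence 4 (position 14): no conditioning environment matches → elsewhere allophone [r].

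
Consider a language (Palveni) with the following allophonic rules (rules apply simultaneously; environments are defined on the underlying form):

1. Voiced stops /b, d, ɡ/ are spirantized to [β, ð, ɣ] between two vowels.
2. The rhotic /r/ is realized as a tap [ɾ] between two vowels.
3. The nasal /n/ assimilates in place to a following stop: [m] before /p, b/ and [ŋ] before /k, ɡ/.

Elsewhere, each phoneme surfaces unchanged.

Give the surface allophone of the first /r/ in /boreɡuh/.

/r/ — between /o/ and /e/, between two vowels — surfaces as [ɾ] (rule 2).

[ɾ]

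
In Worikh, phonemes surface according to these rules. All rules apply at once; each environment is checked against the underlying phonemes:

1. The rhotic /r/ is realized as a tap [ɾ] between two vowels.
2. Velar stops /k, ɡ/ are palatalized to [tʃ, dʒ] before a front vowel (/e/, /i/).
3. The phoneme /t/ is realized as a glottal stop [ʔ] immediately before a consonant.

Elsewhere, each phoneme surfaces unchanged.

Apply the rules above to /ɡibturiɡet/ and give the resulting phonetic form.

/ɡ/ (word-initial) occurs before a front vowel → [dʒ] by rule 2.
/i/ — not in any rule's target class → [i].
/b/ (between /i/ and /t/): no rule targets it → [b].
/t/ — between /b/ and /u/; rule 3 does not apply here → [t].
/u/ (between /t/ and /r/) is unaffected → [u].
/r/ meets the environment for rule 1 (between two vowels) → [ɾ].
/i/ — not in any rule's target class → [i].
/ɡ/ — between /i/ and /e/, before a front vowel — surfaces as [dʒ] (rule 2).
/e/ stays [e].
/t/ — word-final; rule 3 does not apply here → [t].

[dʒibtuɾidʒet]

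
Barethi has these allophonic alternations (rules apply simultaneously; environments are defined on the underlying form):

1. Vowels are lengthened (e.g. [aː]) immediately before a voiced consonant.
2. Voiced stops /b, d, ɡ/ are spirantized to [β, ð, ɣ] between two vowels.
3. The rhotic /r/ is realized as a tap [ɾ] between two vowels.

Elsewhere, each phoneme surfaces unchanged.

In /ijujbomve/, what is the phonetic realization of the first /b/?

/b/ — between /j/ and /o/; rule 2 does not apply here → [b].

[b]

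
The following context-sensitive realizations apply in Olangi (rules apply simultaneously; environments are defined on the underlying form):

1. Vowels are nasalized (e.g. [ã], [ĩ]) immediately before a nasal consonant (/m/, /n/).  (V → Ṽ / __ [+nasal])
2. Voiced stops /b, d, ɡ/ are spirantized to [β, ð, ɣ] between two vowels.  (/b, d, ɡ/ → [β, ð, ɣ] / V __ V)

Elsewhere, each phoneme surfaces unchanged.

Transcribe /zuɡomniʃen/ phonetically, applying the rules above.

/z/ (word-initial) is unaffected → [z].
/u/ (between /z/ and /ɡ/): rule 1 targets it, but not before a nasal consonant → unchanged [u].
/ɡ/ (between /u/ and /o/) occurs between two vowels → [ɣ] by rule 2.
/o/ (between /ɡ/ and /m/): before a nasal consonant, so rule 1 applies → [õ].
/m/ — not in any rule's target class → [m].
/n/ (between /m/ and /i/) is unaffected → [n].
/i/ (between /n/ and /ʃ/) fails the environment for rule 1, so it stays [i].
/ʃ/ — not in any rule's target class → [ʃ].
/e/ (between /ʃ/ and /n/) occurs before a nasal consonant → [ẽ] by rule 1.
/n/ stays [n].

[zuɣõmniʃẽn]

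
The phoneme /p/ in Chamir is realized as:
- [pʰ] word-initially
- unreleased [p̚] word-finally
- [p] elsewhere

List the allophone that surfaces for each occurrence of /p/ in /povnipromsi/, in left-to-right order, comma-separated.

Occurrence 1 (position 1): word-initially → [pʰ].
Occurrence 2 (position 6): no conditioning environment matches → elsewhere allophone [p].

[pʰ], [p]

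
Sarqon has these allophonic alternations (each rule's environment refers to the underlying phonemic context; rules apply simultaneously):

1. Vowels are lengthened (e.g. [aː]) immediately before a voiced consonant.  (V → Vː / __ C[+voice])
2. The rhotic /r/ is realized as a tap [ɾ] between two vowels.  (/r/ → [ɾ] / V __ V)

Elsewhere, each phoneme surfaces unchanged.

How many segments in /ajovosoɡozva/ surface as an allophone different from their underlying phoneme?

4

Segments that undergo a rule: /a/ → [aː] (rule 1); /o/ → [oː] (rule 1); /o/ → [oː] (rule 1); /o/ → [oː] (rule 1).
All other segments surface unchanged.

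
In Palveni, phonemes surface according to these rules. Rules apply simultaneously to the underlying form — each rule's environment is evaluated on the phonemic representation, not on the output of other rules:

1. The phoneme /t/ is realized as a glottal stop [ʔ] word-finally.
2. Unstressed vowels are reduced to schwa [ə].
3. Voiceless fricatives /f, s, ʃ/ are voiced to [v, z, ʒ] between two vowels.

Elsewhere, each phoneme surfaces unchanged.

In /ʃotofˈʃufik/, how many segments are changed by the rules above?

Segments that undergo a rule: /o/ → [ə] (rule 2); /o/ → [ə] (rule 2); /f/ → [v] (rule 3); /i/ → [ə] (rule 2).
All other segments surface unchanged.

4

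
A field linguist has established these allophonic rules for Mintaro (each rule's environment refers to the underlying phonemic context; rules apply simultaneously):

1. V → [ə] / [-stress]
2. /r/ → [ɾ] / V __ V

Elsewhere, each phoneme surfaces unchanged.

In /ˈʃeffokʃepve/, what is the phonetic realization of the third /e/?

[ə]

/e/ — word-final, in an unstressed syllable — surfaces as [ə] (rule 1).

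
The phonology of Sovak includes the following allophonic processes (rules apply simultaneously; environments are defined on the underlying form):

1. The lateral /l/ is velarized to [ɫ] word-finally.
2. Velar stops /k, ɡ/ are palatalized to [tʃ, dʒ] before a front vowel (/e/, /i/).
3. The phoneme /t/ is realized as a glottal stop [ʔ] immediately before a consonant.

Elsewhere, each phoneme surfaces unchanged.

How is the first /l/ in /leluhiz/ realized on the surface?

[l]

/l/ (word-initial): rule 1 targets it, but not word-finally → unchanged [l].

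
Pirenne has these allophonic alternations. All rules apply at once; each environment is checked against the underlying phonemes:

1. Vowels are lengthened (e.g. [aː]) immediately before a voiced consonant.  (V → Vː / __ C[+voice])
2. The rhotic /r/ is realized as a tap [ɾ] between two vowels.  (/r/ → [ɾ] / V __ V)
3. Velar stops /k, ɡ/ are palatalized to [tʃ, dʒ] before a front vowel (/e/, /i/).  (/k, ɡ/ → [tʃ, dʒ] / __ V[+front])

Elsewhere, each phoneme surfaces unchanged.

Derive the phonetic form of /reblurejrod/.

/r/ — word-initial; rule 2 does not apply here → [r].
Rule 1 applies to /e/ (between /r/ and /b/: before a voiced consonant) → [eː].
/b/ stays [b].
/l/ (between /b/ and /u/) is unaffected → [l].
/u/ (between /l/ and /r/) occurs before a voiced consonant → [uː] by rule 1.
Rule 2 applies to /r/ (between /u/ and /e/: between two vowels) → [ɾ].
/e/ — between /r/ and /j/, before a voiced consonant — surfaces as [eː] (rule 1).
/j/ (between /e/ and /r/) is unaffected → [j].
/r/ (between /j/ and /o/) fails the environment for rule 2, so it stays [r].
/o/ (between /r/ and /d/): before a voiced consonant, so rule 1 applies → [oː].
/d/ (word-final) is unaffected → [d].

[reːbluːɾeːjroːd]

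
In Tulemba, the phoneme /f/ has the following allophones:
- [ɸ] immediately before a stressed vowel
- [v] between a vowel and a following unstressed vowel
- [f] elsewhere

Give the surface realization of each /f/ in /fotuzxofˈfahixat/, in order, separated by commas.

Occurrence 1 (position 1): no conditioning environment matches → elsewhere allophone [f].
Occurrence 2 (position 8): no conditioning environment matches → elsewhere allophone [f].
Occurrence 3 (position 9): immediately before a stressed vowel → [ɸ].

[f], [f], [ɸ]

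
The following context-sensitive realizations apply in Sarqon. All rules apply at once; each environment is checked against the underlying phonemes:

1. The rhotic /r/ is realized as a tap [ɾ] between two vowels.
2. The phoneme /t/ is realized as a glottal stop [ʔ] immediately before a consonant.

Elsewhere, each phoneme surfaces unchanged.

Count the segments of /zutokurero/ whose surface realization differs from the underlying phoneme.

2

Segments that undergo a rule: /r/ → [ɾ] (rule 1); /r/ → [ɾ] (rule 1).
All other segments surface unchanged.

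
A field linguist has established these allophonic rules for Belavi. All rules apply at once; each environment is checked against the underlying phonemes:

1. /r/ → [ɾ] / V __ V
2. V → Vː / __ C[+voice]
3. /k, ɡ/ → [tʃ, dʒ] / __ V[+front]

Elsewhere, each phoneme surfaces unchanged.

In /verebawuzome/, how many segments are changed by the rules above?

Segments that undergo a rule: /e/ → [eː] (rule 2); /r/ → [ɾ] (rule 1); /e/ → [eː] (rule 2); /a/ → [aː] (rule 2); /u/ → [uː] (rule 2); /o/ → [oː] (rule 2).
All other segments surface unchanged.

6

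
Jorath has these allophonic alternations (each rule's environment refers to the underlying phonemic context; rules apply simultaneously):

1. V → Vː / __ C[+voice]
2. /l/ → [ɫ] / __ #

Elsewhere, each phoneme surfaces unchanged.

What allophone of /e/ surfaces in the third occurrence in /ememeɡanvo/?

[eː]

Rule 1 applies to /e/ (between /m/ and /ɡ/: before a voiced consonant) → [eː].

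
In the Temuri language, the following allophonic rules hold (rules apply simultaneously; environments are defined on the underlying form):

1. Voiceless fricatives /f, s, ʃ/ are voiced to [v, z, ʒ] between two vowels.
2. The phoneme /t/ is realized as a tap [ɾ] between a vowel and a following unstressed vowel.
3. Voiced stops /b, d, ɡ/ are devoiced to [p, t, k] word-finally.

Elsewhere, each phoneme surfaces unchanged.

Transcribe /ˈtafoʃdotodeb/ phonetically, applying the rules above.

/t/ — word-initial; rule 2 does not apply here → [t].
/a/ (between /t/ and /f/): no rule targets it → [a].
/f/ (between /a/ and /o/): between two vowels, so rule 1 applies → [v].
/o/ stays [o].
/ʃ/ — between /o/ and /d/; rule 1 does not apply here → [ʃ].
/d/ (between /ʃ/ and /o/) is in the target of rule 3 but the environment (word-finally) is not met → [d].
/o/ stays [o].
/t/ (between /o/ and /o/): between a vowel and a following unstressed vowel, so rule 2 applies → [ɾ].
/o/ — not in any rule's target class → [o].
/d/ (between /o/ and /e/) is in the target of rule 3 but the environment (word-finally) is not met → [d].
/e/ (between /d/ and /b/): no rule targets it → [e].
/b/ meets the environment for rule 3 (word-finally) → [p].

[ˈtavoʃdoɾodep]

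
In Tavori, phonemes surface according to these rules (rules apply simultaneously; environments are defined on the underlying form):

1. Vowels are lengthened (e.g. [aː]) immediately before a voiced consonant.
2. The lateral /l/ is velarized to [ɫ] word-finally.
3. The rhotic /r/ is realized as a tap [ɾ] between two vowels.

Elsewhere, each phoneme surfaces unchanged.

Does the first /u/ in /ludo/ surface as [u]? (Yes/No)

No

/u/ (between /l/ and /d/) occurs before a voiced consonant → [uː] by rule 1.
The actual realization is [uː], not [u].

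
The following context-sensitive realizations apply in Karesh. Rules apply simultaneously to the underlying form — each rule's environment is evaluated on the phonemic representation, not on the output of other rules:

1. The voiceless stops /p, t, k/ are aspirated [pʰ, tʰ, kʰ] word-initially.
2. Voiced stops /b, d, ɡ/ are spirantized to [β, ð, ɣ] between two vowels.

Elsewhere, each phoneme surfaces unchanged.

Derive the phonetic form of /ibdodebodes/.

[ibdoðeβoðes]

/i/ stays [i].
/b/ — between /i/ and /d/; rule 2 does not apply here → [b].
/d/ (between /b/ and /o/): rule 2 targets it, but not between two vowels → unchanged [d].
/o/ (between /d/ and /d/) is unaffected → [o].
/d/ meets the environment for rule 2 (between two vowels) → [ð].
/e/ — not in any rule's target class → [e].
/b/ — between /e/ and /o/, between two vowels — surfaces as [β] (rule 2).
/o/ — not in any rule's target class → [o].
/d/ (between /o/ and /e/): between two vowels, so rule 2 applies → [ð].
/e/ (between /d/ and /s/): no rule targets it → [e].
/s/ (word-final) is unaffected → [s].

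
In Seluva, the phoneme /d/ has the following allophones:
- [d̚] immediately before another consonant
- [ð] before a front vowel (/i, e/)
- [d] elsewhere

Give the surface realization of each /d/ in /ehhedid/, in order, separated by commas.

[ð], [d]

Occurrence 1 (position 5): before a front vowel (/i, e/) → [ð].
Occurrence 2 (position 7): no conditioning environment matches → elsewhere allophone [d].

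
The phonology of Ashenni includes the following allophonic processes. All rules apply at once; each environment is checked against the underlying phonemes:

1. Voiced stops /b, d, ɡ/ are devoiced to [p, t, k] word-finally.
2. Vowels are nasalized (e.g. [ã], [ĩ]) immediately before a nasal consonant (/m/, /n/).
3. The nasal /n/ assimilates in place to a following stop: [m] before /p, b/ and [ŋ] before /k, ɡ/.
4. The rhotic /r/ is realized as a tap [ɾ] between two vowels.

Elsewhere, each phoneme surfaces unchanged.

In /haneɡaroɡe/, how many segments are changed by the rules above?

Segments that undergo a rule: /a/ → [ã] (rule 2); /r/ → [ɾ] (rule 4).
All other segments surface unchanged.

2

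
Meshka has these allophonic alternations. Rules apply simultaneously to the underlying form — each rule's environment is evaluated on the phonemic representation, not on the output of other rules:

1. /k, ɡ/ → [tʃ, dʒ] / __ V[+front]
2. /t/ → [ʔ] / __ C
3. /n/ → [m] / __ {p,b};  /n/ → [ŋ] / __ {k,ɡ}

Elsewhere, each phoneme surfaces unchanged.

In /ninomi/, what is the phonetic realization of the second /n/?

[n]

/n/ (between /i/ and /o/) is in the target of rule 3 but the environment (before a labial or velar stop) is not met → [n].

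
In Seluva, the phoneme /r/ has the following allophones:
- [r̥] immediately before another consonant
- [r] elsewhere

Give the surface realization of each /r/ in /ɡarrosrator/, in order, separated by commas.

[r̥], [r], [r], [r]

Occurrence 1 (position 3): immediately before another consonant → [r̥].
Occurrence 2 (position 4): no conditioning environment matches → elsewhere allophone [r].
Occurrence 3 (position 7): no conditioning environment matches → elsewhere allophone [r].
Occurrence 4 (position 11): no conditioning environment matches → elsewhere allophone [r].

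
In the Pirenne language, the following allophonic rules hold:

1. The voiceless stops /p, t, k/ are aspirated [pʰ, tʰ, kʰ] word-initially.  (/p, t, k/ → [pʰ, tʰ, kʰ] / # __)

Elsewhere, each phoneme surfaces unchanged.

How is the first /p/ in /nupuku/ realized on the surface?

[p]

/p/ (between /u/ and /u/) fails the environment for rule 1, so it stays [p].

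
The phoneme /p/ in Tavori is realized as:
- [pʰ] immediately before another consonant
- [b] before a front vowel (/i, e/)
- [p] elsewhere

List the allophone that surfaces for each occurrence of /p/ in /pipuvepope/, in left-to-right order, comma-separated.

[b], [p], [p], [b]

Occurrence 1 (position 1): before a front vowel (/i, e/) → [b].
Occurrence 2 (position 3): no conditioning environment matches → elsewhere allophone [p].
Occurrence 3 (position 7): no conditioning environment matches → elsewhere allophone [p].
Occurrence 4 (position 9): before a front vowel (/i, e/) → [b].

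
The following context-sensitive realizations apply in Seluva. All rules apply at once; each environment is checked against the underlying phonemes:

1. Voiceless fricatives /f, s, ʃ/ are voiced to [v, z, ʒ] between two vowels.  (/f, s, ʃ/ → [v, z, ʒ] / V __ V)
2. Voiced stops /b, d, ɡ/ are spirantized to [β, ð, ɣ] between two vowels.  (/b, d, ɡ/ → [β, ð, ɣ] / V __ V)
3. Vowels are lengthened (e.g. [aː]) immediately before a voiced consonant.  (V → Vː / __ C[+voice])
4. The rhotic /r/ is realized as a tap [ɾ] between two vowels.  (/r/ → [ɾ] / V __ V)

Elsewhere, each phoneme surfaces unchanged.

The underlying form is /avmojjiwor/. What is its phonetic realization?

/a/ meets the environment for rule 3 (before a voiced consonant) → [aː].
/v/ — not in any rule's target class → [v].
/m/ (between /v/ and /o/): no rule targets it → [m].
/o/ — between /m/ and /j/, before a voiced consonant — surfaces as [oː] (rule 3).
/j/ stays [j].
/j/ (between /j/ and /i/): no rule targets it → [j].
Rule 3 applies to /i/ (between /j/ and /w/: before a voiced consonant) → [iː].
/w/ (between /i/ and /o/): no rule targets it → [w].
Rule 3 applies to /o/ (between /w/ and /r/: before a voiced consonant) → [oː].
/r/ — word-final; rule 4 does not apply here → [r].

[aːvmoːjjiːwoːr]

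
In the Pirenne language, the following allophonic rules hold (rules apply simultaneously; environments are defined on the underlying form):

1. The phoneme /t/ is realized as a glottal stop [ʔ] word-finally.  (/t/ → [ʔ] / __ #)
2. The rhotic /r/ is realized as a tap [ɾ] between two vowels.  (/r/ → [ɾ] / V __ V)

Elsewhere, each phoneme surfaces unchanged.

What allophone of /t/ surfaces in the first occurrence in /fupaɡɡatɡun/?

/t/ (between /a/ and /ɡ/) fails the environment for rule 1, so it stays [t].

[t]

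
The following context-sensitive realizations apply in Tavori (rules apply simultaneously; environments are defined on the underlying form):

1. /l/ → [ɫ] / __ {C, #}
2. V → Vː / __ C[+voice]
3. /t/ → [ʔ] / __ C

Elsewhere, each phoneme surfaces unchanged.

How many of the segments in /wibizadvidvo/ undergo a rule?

Segments that undergo a rule: /i/ → [iː] (rule 2); /i/ → [iː] (rule 2); /a/ → [aː] (rule 2); /i/ → [iː] (rule 2).
All other segments surface unchanged.

4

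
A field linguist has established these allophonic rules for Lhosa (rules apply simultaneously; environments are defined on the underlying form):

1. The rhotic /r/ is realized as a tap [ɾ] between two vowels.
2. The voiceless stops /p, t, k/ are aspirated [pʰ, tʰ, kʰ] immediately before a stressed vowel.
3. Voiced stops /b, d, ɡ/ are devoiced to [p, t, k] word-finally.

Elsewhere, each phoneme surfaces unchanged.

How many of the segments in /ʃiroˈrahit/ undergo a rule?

Segments that undergo a rule: /r/ → [ɾ] (rule 1); /r/ → [ɾ] (rule 1).
All other segments surface unchanged.

2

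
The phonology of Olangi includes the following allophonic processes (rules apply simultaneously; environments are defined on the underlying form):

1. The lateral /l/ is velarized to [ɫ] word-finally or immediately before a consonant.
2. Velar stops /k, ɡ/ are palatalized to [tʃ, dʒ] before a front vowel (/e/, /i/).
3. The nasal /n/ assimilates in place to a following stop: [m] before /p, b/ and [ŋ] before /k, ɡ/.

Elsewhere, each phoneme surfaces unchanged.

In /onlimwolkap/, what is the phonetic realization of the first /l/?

[l]

/l/ — between /n/ and /i/; rule 1 does not apply here → [l].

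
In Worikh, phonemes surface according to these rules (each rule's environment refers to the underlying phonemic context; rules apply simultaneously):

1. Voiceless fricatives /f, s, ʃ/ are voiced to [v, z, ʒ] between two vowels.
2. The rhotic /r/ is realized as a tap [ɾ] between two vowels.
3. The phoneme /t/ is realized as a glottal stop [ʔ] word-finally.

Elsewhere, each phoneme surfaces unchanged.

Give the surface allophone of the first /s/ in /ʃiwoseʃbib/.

/s/ meets the environment for rule 1 (between two vowels) → [z].

[z]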